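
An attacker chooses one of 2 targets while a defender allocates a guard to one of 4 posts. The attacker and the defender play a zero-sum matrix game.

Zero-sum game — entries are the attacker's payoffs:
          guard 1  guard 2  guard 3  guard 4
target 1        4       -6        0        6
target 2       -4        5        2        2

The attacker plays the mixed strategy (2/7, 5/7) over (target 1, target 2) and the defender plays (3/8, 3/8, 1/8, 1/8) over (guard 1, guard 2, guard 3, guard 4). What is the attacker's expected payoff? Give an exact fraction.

Against (3/8, 3/8, 1/8, 1/8), each row's expected payoff is target 1: 0; target 2: 7/8.
Taking the (2/7, 5/7)-weighted average: (2/7)·(0) + (5/7)·(7/8) = 5/8.

5/8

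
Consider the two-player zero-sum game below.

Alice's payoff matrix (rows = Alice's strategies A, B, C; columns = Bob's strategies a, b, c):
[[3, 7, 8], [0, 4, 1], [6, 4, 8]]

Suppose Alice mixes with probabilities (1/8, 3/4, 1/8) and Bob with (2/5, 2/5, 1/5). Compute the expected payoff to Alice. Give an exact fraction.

11/4

Against (2/5, 2/5, 1/5), each row's expected payoff is A: 28/5; B: 9/5; C: 28/5.
Taking the (1/8, 3/4, 1/8)-weighted average: (1/8)·(28/5) + (3/4)·(9/5) + (1/8)·(28/5) = 11/4.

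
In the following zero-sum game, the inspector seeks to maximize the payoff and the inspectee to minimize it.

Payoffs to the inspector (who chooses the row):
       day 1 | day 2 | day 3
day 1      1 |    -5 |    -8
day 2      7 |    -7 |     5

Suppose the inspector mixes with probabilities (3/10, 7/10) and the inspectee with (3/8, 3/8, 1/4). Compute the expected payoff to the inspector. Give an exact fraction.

Against (3/8, 3/8, 1/4), each row's expected payoff is day 1: -7/2; day 2: 5/4.
Taking the (3/10, 7/10)-weighted average: (3/10)·(-7/2) + (7/10)·(5/4) = -7/40.

-7/40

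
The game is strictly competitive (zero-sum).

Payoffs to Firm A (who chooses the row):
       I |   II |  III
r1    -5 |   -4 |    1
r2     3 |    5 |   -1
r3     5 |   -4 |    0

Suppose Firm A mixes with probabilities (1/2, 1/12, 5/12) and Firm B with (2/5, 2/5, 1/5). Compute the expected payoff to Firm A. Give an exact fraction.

Against (2/5, 2/5, 1/5), each row's expected payoff is r1: -17/5; r2: 3; r3: 2/5.
Taking the (1/2, 1/12, 5/12)-weighted average: (1/2)·(-17/5) + (1/12)·(3) + (5/12)·(2/5) = -77/60.

-77/60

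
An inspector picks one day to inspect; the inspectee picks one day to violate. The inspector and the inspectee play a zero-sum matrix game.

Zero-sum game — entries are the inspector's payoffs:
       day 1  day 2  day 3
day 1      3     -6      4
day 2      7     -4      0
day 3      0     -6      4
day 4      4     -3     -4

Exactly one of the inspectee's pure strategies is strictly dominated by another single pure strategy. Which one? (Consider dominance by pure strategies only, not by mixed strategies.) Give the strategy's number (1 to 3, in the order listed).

1

The inspectee prefers columns that give the inspector less. Compare day 1 with day 2: -6 < 3, -4 < 7, -6 < 0, -3 < 4.
So day 2 strictly dominates day 1 for the inspectee; day 1 is strictly dominated.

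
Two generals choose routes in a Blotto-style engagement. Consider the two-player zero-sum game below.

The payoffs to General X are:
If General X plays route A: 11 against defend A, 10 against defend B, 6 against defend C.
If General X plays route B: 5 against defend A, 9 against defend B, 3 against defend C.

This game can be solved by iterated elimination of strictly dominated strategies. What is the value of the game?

Column defend B is strictly dominated by defend C for General Y (6<10, 3<9); eliminate defend B.
Row route B is strictly dominated by row route A (11>5, 6>3); eliminate route B.
Column defend A is strictly dominated by defend C for General Y (6<11); eliminate defend A.
Only (route A, defend C) remains, with payoff 6.

6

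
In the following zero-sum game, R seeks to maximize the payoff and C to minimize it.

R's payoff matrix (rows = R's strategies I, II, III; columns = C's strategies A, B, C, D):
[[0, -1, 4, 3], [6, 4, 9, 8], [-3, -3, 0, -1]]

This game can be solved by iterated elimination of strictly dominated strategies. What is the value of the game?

Row I is strictly dominated by row II (6>0, 4>-1, 9>4, 8>3); eliminate I.
Row III is strictly dominated by row II (6>-3, 4>-3, 9>0, 8>-1); eliminate III.
Column C is strictly dominated by A for C (6<9); eliminate C.
Column A is strictly dominated by B for C (4<6); eliminate A.
Column D is strictly dominated by B for C (4<8); eliminate D.
Only (II, B) remains, with payoff 4.

4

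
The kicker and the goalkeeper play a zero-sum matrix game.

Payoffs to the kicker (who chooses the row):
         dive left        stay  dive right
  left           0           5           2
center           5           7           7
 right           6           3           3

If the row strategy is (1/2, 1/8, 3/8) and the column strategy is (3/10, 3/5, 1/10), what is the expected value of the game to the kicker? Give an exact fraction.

Against (3/10, 3/5, 1/10), each row's expected payoff is left: 16/5; center: 32/5; right: 39/10.
Taking the (1/2, 1/8, 3/8)-weighted average: (1/2)·(16/5) + (1/8)·(32/5) + (3/8)·(39/10) = 309/80.

309/80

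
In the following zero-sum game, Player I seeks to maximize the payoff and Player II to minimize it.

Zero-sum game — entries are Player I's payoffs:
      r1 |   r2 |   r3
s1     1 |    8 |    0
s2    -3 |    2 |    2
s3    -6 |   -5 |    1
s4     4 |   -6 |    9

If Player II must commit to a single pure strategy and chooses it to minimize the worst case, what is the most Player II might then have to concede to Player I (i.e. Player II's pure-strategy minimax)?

The worst case (largest entry) in each column is r1: 4, r2: 8, r3: 9.
The best (smallest) of these is 4.

4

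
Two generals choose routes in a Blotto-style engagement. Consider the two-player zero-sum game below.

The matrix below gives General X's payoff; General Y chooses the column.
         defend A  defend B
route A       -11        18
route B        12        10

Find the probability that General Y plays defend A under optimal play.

Row minima are -11 and 10, so General X's maximin is 10; column maxima are 12 and 18, so General Y's minimax is 12. These differ, so the equilibrium is in mixed strategies.
Let General Y play defend A with probability q. General X is indifferent when −11q + 18(1−q) = 12q + 10(1−q), giving q = 8/31.

8/31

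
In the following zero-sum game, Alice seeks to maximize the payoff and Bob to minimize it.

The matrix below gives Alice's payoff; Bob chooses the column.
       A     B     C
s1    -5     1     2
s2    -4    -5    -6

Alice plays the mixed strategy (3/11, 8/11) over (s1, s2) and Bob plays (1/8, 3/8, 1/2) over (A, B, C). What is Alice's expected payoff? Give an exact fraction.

Against (1/8, 3/8, 1/2), each row's expected payoff is s1: 3/4; s2: -43/8.
Taking the (3/11, 8/11)-weighted average: (3/11)·(3/4) + (8/11)·(-43/8) = -163/44.

-163/44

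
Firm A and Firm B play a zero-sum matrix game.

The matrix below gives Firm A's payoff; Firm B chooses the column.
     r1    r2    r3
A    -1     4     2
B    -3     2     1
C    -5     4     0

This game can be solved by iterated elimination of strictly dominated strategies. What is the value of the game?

Column r3 is strictly dominated by r1 for Firm B (-1<2, -3<1, -5<0); eliminate r3.
Column r2 is strictly dominated by r1 for Firm B (-1<4, -3<2, -5<4); eliminate r2.
Row B is strictly dominated by row A (-1>-3); eliminate B.
Row C is strictly dominated by row A (-1>-5); eliminate C.
Only (A, r1) remains, with payoff -1.

-1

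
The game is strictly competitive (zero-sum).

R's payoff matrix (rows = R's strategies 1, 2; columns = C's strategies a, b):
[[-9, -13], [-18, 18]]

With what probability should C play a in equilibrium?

Row minima are -13 and -18, so R's maximin is -13; column maxima are -9 and 18, so C's minimax is -9. These differ, so the equilibrium is in mixed strategies.
Let C play a with probability q. R is indifferent when −9q − 13(1−q) = −18q + 18(1−q), giving q = 31/40.

31/40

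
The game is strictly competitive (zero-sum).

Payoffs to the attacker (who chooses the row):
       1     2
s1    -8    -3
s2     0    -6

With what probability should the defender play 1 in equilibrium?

3/11

Row minima are -8 and -6, so the attacker's maximin is -6; column maxima are 0 and -3, so the defender's minimax is -3. These differ, so the equilibrium is in mixed strategies.
Let the defender play 1 with probability q. The attacker is indifferent when −8q − 3(1−q) = −6(1−q), giving q = 3/11.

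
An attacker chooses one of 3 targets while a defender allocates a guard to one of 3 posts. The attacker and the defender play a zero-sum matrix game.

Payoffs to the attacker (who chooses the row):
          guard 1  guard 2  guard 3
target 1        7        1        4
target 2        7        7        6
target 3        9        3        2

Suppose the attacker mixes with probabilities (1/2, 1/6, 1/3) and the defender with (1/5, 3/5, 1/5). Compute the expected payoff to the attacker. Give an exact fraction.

58/15

Against (1/5, 3/5, 1/5), each row's expected payoff is target 1: 14/5; target 2: 34/5; target 3: 4.
Taking the (1/2, 1/6, 1/3)-weighted average: (1/2)·(14/5) + (1/6)·(34/5) + (1/3)·(4) = 58/15.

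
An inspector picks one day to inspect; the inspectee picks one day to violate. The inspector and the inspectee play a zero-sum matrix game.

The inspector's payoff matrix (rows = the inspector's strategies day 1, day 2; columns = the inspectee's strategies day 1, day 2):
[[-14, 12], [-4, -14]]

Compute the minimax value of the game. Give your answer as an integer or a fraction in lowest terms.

Row minima are -14 and -14, so the inspector's maximin is -14; column maxima are -4 and 12, so the inspectee's minimax is -4. These differ, so the equilibrium is in mixed strategies.
Let the inspector play day 1 with probability p. The inspectee is indifferent when −14p − 4(1−p) = 12p − 14(1−p), giving p = 5/18.
Let the inspectee play day 1 with probability q. The inspector is indifferent when −14q + 12(1−q) = −4q − 14(1−q), giving q = 13/18.
The value is -14·(13/18) + (12)·(5/18) = -61/9.

-61/9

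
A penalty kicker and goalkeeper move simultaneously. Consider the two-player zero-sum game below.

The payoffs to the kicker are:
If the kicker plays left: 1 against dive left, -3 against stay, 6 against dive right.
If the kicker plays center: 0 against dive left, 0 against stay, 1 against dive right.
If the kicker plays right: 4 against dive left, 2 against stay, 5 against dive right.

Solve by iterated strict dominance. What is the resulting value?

Column dive right is strictly dominated by dive left for the goalkeeper (1<6, 0<1, 4<5); eliminate dive right.
Row left is strictly dominated by row right (4>1, 2>-3); eliminate left.
Row center is strictly dominated by row right (4>0, 2>0); eliminate center.
Column dive left is strictly dominated by stay for the goalkeeper (2<4); eliminate dive left.
Only (right, stay) remains, with payoff 2.

2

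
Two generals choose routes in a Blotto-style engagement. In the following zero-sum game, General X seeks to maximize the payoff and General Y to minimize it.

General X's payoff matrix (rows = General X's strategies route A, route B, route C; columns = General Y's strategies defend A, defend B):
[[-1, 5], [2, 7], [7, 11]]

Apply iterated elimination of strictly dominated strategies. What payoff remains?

7

Row route A is strictly dominated by row route B (2>-1, 7>5); eliminate route A.
Column defend B is strictly dominated by defend A for General Y (2<7, 7<11); eliminate defend B.
Row route B is strictly dominated by row route C (7>2); eliminate route B.
Only (route C, defend A) remains, with payoff 7.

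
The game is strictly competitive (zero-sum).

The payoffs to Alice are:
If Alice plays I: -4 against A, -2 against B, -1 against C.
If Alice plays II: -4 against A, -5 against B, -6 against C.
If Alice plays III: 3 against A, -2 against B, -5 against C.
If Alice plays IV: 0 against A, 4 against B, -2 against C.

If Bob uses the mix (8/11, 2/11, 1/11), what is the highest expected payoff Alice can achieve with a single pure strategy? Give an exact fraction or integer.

I: (-4)·(8/11) + (-2)·(2/11) + (-1)·(1/11) = -37/11.
II: (-4)·(8/11) + (-5)·(2/11) + (-6)·(1/11) = -48/11.
III: (3)·(8/11) + (-2)·(2/11) + (-5)·(1/11) = 15/11.
IV: (0)·(8/11) + (4)·(2/11) + (-2)·(1/11) = 6/11.
The best pure response is III with expected payoff 15/11.

15/11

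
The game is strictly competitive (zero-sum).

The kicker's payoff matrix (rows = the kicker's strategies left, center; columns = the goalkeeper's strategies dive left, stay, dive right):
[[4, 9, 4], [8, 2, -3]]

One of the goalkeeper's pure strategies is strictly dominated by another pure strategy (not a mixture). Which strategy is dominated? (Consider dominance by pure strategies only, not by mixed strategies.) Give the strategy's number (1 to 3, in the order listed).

2

The goalkeeper prefers columns that give the kicker less. Compare stay with dive right: 4 < 9, -3 < 2.
So dive right strictly dominates stay for the goalkeeper; stay is strictly dominated.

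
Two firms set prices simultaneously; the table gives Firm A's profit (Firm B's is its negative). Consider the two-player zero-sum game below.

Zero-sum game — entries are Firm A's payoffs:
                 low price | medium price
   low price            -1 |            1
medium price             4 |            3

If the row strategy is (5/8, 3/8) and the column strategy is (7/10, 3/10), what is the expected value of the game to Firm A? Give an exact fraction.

91/80

Against (7/10, 3/10), each row's expected payoff is low price: -2/5; medium price: 37/10.
Taking the (5/8, 3/8)-weighted average: (5/8)·(-2/5) + (3/8)·(37/10) = 91/80.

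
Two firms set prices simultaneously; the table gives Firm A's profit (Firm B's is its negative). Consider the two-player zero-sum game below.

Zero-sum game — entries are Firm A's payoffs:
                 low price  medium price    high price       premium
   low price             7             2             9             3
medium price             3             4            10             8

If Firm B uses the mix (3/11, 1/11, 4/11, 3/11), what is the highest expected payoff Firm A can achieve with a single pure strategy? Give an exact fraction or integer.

low price: (7)·(3/11) + (2)·(1/11) + (9)·(4/11) + (3)·(3/11) = 68/11.
medium price: (3)·(3/11) + (4)·(1/11) + (10)·(4/11) + (8)·(3/11) = 7.
The best pure response is medium price with expected payoff 7.

7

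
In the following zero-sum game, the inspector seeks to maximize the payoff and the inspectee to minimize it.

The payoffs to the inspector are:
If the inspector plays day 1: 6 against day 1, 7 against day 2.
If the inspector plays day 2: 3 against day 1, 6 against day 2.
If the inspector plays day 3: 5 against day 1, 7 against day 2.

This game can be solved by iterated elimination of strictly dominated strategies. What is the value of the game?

Column day 2 is strictly dominated by day 1 for the inspectee (6<7, 3<6, 5<7); eliminate day 2.
Row day 2 is strictly dominated by row day 1 (6>3); eliminate day 2.
Row day 3 is strictly dominated by row day 1 (6>5); eliminate day 3.
Only (day 1, day 1) remains, with payoff 6.

6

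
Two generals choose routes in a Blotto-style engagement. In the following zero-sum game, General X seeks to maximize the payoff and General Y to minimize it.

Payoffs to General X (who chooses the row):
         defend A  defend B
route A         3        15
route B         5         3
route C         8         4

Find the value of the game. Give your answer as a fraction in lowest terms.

27/4

Row route B is strictly dominated by row route C, so General X never plays it.
The remaining 2×2 game on (route A, route C) × (defend A, defend B) has no saddle point. Let General X play route A with probability p; indifference gives 3p + 8(1−p) = 15p + 4(1−p), so p = 1/4.
Similarly General Y's optimal q on defend A is 11/16, and the value is 3·(11/16) + (15)·(5/16) = 27/4.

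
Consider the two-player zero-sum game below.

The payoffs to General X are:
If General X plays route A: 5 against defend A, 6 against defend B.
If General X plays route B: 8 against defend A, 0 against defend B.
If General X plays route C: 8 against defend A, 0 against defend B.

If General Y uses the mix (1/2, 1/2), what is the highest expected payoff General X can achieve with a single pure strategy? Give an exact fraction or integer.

route A: (5)·(1/2) + (6)·(1/2) = 11/2.
route B: (8)·(1/2) + (0)·(1/2) = 4.
route C: (8)·(1/2) + (0)·(1/2) = 4.
The best pure response is route A with expected payoff 11/2.

11/2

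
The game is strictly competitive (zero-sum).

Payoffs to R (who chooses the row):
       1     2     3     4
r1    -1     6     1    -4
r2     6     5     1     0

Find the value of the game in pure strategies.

0

Row minima: -4, 0 → R's maximin is 0.
Column maxima: 6, 6, 1, 0 → C's minimax is 0.
They coincide at (r2, 4), so the value is 0.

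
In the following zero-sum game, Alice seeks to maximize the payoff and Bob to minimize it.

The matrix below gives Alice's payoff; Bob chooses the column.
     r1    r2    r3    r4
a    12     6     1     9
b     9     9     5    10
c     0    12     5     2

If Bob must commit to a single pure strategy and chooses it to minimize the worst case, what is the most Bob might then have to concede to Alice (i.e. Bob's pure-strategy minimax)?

The worst case (largest entry) in each column is r1: 12, r2: 12, r3: 5, r4: 10.
The best (smallest) of these is 5.

5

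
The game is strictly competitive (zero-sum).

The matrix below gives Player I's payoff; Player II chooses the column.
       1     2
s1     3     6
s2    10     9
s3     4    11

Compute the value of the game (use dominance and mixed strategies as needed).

Row s1 is strictly dominated by row s3, so Player I never plays it.
The remaining 2×2 game on (s2, s3) × (1, 2) has no saddle point. Let Player I play s2 with probability p; indifference gives 10p + 4(1−p) = 9p + 11(1−p), so p = 7/8.
Similarly Player II's optimal q on 1 is 1/4, and the value is 10·(1/4) + (9)·(3/4) = 37/4.

37/4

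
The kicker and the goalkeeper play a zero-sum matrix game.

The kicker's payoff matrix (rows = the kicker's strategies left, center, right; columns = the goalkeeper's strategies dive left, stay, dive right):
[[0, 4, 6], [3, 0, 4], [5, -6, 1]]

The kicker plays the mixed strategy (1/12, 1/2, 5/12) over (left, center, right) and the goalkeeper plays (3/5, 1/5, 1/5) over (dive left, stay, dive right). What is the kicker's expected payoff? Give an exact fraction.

23/10

Against (3/5, 1/5, 1/5), each row's expected payoff is left: 2; center: 13/5; right: 2.
Taking the (1/12, 1/2, 5/12)-weighted average: (1/12)·(2) + (1/2)·(13/5) + (5/12)·(2) = 23/10.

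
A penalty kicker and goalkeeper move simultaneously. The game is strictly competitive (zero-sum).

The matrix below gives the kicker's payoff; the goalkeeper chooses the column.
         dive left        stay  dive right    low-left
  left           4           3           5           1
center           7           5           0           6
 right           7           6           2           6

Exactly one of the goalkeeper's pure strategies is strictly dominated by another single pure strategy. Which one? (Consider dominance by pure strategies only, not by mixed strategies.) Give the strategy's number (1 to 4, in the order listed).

1

The goalkeeper prefers columns that give the kicker less. Compare dive left with stay: 3 < 4, 5 < 7, 6 < 7.
So stay strictly dominates dive left for the goalkeeper; dive left is strictly dominated.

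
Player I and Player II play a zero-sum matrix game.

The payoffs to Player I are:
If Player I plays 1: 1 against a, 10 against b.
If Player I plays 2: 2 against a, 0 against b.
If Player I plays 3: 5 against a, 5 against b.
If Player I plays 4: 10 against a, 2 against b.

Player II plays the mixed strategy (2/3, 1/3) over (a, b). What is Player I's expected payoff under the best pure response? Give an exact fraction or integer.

1: (1)·(2/3) + (10)·(1/3) = 4.
2: (2)·(2/3) + (0)·(1/3) = 4/3.
3: (5)·(2/3) + (5)·(1/3) = 5.
4: (10)·(2/3) + (2)·(1/3) = 22/3.
The best pure response is 4 with expected payoff 22/3.

22/3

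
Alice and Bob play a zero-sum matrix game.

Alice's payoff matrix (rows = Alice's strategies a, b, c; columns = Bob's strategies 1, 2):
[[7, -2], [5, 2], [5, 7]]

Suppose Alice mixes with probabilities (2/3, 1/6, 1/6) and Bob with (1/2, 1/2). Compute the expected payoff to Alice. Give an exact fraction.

Against (1/2, 1/2), each row's expected payoff is a: 5/2; b: 7/2; c: 6.
Taking the (2/3, 1/6, 1/6)-weighted average: (2/3)·(5/2) + (1/6)·(7/2) + (1/6)·(6) = 13/4.

13/4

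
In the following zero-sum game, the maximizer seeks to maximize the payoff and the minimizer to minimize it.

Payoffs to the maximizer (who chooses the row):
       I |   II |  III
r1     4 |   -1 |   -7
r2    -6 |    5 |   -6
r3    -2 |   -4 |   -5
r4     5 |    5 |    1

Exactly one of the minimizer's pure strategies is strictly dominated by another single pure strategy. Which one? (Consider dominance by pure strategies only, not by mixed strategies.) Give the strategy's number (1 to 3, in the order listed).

The minimizer prefers columns that give the maximizer less. Compare II with III: -7 < -1, -6 < 5, -5 < -4, 1 < 5.
So III strictly dominates II for the minimizer; II is strictly dominated.

2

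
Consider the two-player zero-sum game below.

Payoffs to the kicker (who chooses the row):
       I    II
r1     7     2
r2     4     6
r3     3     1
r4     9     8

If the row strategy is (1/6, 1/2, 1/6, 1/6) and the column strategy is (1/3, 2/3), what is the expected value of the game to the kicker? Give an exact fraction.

89/18

Against (1/3, 2/3), each row's expected payoff is r1: 11/3; r2: 16/3; r3: 5/3; r4: 25/3.
Taking the (1/6, 1/2, 1/6, 1/6)-weighted average: (1/6)·(11/3) + (1/2)·(16/3) + (1/6)·(5/3) + (1/6)·(25/3) = 89/18.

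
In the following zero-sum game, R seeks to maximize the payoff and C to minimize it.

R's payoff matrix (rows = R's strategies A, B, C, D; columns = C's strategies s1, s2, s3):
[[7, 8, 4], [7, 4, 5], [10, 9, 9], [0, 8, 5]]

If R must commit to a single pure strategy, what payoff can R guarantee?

The worst-case payoff for each row is A: 4, B: 4, C: 9, D: 0.
The best of these is 9.

9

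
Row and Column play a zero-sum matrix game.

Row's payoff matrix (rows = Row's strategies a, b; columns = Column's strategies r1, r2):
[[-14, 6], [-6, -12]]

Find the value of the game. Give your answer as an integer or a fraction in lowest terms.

-102/13

Row minima are -14 and -12, so Row's maximin is -12; column maxima are -6 and 6, so Column's minimax is -6. These differ, so the equilibrium is in mixed strategies.
Let Row play a with probability p. Column is indifferent when −14p − 6(1−p) = 6p − 12(1−p), giving p = 3/13.
Let Column play r1 with probability q. Row is indifferent when −14q + 6(1−q) = −6q − 12(1−q), giving q = 9/13.
The value is -14·(9/13) + (6)·(4/13) = -102/13.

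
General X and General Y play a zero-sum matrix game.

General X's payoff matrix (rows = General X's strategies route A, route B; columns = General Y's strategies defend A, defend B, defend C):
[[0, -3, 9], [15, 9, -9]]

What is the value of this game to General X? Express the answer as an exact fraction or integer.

9/5

Column defend A is strictly dominated by defend B for General Y (it gives General X more in every row).
The remaining 2×2 game on (route A, route B) × (defend B, defend C) has no saddle point. Let General X play route A with probability p; indifference gives −3p + 9(1−p) = 9p − 9(1−p), so p = 3/5.
Similarly General Y's optimal q on defend B is 3/5, and the value is -3·(3/5) + (9)·(2/5) = 9/5.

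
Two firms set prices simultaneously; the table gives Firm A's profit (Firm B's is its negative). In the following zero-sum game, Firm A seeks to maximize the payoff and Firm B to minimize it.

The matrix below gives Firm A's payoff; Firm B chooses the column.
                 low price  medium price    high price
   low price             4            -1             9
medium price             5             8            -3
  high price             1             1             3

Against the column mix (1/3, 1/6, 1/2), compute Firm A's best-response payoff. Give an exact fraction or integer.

low price: (4)·(1/3) + (-1)·(1/6) + (9)·(1/2) = 17/3.
medium price: (5)·(1/3) + (8)·(1/6) + (-3)·(1/2) = 3/2.
high price: (1)·(1/3) + (1)·(1/6) + (3)·(1/2) = 2.
The best pure response is low price with expected payoff 17/3.

17/3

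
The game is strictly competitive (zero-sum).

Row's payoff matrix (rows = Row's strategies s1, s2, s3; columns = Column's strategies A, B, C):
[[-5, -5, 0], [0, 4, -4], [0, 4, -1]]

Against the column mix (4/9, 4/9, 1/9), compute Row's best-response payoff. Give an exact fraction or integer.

5/3

s1: (-5)·(4/9) + (-5)·(4/9) + (0)·(1/9) = -40/9.
s2: (0)·(4/9) + (4)·(4/9) + (-4)·(1/9) = 4/3.
s3: (0)·(4/9) + (4)·(4/9) + (-1)·(1/9) = 5/3.
The best pure response is s3 with expected payoff 5/3.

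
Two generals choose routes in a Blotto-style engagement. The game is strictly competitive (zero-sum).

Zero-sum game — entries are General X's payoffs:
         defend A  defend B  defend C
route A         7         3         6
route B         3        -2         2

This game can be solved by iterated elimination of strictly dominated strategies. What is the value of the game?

Row route B is strictly dominated by row route A (7>3, 3>-2, 6>2); eliminate route B.
Column defend A is strictly dominated by defend B for General Y (3<7); eliminate defend A.
Column defend C is strictly dominated by defend B for General Y (3<6); eliminate defend C.
Only (route A, defend B) remains, with payoff 3.

3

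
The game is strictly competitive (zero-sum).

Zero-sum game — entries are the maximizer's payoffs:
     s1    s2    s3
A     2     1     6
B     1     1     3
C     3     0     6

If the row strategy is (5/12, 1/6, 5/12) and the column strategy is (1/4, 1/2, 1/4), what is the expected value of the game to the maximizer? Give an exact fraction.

Against (1/4, 1/2, 1/4), each row's expected payoff is A: 5/2; B: 3/2; C: 9/4.
Taking the (5/12, 1/6, 5/12)-weighted average: (5/12)·(5/2) + (1/6)·(3/2) + (5/12)·(9/4) = 107/48.

107/48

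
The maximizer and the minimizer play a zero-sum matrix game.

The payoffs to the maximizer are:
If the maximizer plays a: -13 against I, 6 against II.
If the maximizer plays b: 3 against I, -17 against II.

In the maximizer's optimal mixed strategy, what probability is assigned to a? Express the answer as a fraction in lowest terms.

Row minima are -13 and -17, so the maximizer's maximin is -13; column maxima are 3 and 6, so the minimizer's minimax is 3. These differ, so the equilibrium is in mixed strategies.
Let the maximizer play a with probability p. The minimizer is indifferent when −13p + 3(1−p) = 6p − 17(1−p), giving p = 20/39.

20/39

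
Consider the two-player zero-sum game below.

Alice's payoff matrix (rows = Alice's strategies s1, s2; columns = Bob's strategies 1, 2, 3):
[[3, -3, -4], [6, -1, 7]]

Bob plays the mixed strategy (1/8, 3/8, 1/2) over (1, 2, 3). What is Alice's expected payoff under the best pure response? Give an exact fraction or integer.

31/8

s1: (3)·(1/8) + (-3)·(3/8) + (-4)·(1/2) = -11/4.
s2: (6)·(1/8) + (-1)·(3/8) + (7)·(1/2) = 31/8.
The best pure response is s2 with expected payoff 31/8.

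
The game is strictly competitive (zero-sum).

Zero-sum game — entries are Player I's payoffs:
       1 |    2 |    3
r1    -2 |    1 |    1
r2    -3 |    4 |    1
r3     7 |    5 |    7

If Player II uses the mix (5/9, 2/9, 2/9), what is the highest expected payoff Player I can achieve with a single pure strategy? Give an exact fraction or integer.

59/9

r1: (-2)·(5/9) + (1)·(2/9) + (1)·(2/9) = -2/3.
r2: (-3)·(5/9) + (4)·(2/9) + (1)·(2/9) = -5/9.
r3: (7)·(5/9) + (5)·(2/9) + (7)·(2/9) = 59/9.
The best pure response is r3 with expected payoff 59/9.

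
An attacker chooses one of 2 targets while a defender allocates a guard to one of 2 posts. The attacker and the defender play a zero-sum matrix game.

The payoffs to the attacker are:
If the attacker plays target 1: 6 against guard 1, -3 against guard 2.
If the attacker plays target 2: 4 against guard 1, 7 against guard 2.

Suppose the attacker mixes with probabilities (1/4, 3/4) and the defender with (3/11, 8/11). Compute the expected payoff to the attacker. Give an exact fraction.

9/2

Against (3/11, 8/11), each row's expected payoff is target 1: -6/11; target 2: 68/11.
Taking the (1/4, 3/4)-weighted average: (1/4)·(-6/11) + (3/4)·(68/11) = 9/2.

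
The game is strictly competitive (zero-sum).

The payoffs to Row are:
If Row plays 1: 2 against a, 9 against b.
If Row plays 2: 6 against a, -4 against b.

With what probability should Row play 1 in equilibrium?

Row minima are 2 and -4, so Row's maximin is 2; column maxima are 6 and 9, so Column's minimax is 6. These differ, so the equilibrium is in mixed strategies.
Let Row play 1 with probability p. Column is indifferent when 2p + 6(1−p) = 9p − 4(1−p), giving p = 10/17.

10/17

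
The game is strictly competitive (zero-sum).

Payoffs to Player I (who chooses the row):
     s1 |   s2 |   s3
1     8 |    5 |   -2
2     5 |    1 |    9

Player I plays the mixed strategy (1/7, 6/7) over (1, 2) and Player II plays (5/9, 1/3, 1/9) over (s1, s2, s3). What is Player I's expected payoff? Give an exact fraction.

275/63

Against (5/9, 1/3, 1/9), each row's expected payoff is 1: 53/9; 2: 37/9.
Taking the (1/7, 6/7)-weighted average: (1/7)·(53/9) + (6/7)·(37/9) = 275/63.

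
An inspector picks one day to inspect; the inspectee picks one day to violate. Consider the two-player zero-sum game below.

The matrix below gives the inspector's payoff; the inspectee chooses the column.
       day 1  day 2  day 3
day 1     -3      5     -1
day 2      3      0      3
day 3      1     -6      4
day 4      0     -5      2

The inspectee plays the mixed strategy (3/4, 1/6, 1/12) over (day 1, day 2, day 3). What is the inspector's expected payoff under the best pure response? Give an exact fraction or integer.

5/2

day 1: (-3)·(3/4) + (5)·(1/6) + (-1)·(1/12) = -3/2.
day 2: (3)·(3/4) + (0)·(1/6) + (3)·(1/12) = 5/2.
day 3: (1)·(3/4) + (-6)·(1/6) + (4)·(1/12) = 1/12.
day 4: (0)·(3/4) + (-5)·(1/6) + (2)·(1/12) = -2/3.
The best pure response is day 2 with expected payoff 5/2.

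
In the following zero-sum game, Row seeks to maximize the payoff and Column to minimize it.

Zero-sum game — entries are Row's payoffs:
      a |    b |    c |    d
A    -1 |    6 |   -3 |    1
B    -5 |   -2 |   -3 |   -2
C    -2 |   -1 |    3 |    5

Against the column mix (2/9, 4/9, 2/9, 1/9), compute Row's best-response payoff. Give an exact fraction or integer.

17/9

A: (-1)·(2/9) + (6)·(4/9) + (-3)·(2/9) + (1)·(1/9) = 17/9.
B: (-5)·(2/9) + (-2)·(4/9) + (-3)·(2/9) + (-2)·(1/9) = -26/9.
C: (-2)·(2/9) + (-1)·(4/9) + (3)·(2/9) + (5)·(1/9) = 1/3.
The best pure response is A with expected payoff 17/9.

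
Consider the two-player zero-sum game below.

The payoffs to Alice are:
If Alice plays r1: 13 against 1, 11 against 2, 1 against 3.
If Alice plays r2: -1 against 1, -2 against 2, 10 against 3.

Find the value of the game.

Column 1 is strictly dominated by 2 for Bob (it gives Alice more in every row).
The remaining 2×2 game on (r1, r2) × (2, 3) has no saddle point. Let Alice play r1 with probability p; indifference gives 11p − 2(1−p) = p + 10(1−p), so p = 6/11.
Similarly Bob's optimal q on 2 is 9/22, and the value is 11·(9/22) + (1)·(13/22) = 56/11.

56/11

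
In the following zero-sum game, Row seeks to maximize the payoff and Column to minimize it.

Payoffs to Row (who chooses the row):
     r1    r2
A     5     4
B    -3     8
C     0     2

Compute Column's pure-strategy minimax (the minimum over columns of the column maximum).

5

The worst case (largest entry) in each column is r1: 5, r2: 8.
The best (smallest) of these is 5.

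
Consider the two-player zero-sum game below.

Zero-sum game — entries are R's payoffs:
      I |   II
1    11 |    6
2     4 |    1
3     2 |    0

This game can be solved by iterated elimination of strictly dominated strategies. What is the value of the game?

Row 3 is strictly dominated by row 1 (11>2, 6>0); eliminate 3.
Column I is strictly dominated by II for C (6<11, 1<4); eliminate I.
Row 2 is strictly dominated by row 1 (6>1); eliminate 2.
Only (1, II) remains, with payoff 6.

6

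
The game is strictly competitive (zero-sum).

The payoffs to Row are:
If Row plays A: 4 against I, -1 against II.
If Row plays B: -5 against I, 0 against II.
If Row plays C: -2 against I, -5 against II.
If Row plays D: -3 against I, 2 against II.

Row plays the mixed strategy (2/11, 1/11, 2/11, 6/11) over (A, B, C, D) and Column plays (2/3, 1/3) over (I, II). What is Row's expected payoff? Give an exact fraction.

Against (2/3, 1/3), each row's expected payoff is A: 7/3; B: -10/3; C: -3; D: -4/3.
Taking the (2/11, 1/11, 2/11, 6/11)-weighted average: (2/11)·(7/3) + (1/11)·(-10/3) + (2/11)·(-3) + (6/11)·(-4/3) = -38/33.

-38/33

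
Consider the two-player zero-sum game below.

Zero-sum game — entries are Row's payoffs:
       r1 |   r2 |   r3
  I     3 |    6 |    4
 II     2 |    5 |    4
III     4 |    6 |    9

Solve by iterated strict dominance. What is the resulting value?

Column r2 is strictly dominated by r1 for Column (3<6, 2<5, 4<6); eliminate r2.
Column r3 is strictly dominated by r1 for Column (3<4, 2<4, 4<9); eliminate r3.
Row I is strictly dominated by row III (4>3); eliminate I.
Row II is strictly dominated by row III (4>2); eliminate II.
Only (III, r1) remains, with payoff 4.

4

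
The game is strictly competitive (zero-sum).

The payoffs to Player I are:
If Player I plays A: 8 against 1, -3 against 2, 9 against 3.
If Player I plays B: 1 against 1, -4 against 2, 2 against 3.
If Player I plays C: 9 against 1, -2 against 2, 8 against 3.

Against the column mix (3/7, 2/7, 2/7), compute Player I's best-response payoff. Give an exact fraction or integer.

39/7

A: (8)·(3/7) + (-3)·(2/7) + (9)·(2/7) = 36/7.
B: (1)·(3/7) + (-4)·(2/7) + (2)·(2/7) = -1/7.
C: (9)·(3/7) + (-2)·(2/7) + (8)·(2/7) = 39/7.
The best pure response is C with expected payoff 39/7.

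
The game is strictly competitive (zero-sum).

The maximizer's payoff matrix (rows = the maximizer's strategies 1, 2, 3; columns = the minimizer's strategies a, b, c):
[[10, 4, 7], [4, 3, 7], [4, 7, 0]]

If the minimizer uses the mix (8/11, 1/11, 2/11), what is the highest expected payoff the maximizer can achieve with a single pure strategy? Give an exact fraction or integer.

1: (10)·(8/11) + (4)·(1/11) + (7)·(2/11) = 98/11.
2: (4)·(8/11) + (3)·(1/11) + (7)·(2/11) = 49/11.
3: (4)·(8/11) + (7)·(1/11) + (0)·(2/11) = 39/11.
The best pure response is 1 with expected payoff 98/11.

98/11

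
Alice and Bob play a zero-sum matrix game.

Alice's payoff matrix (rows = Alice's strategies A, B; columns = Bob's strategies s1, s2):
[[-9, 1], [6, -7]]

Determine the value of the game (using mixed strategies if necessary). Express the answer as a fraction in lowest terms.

-57/23

Row minima are -9 and -7, so Alice's maximin is -7; column maxima are 6 and 1, so Bob's minimax is 1. These differ, so the equilibrium is in mixed strategies.
Let Alice play A with probability p. Bob is indifferent when −9p + 6(1−p) = p − 7(1−p), giving p = 13/23.
Let Bob play s1 with probability q. Alice is indifferent when −9q + (1−q) = 6q − 7(1−q), giving q = 8/23.
The value is -9·(8/23) + (1)·(15/23) = -57/23.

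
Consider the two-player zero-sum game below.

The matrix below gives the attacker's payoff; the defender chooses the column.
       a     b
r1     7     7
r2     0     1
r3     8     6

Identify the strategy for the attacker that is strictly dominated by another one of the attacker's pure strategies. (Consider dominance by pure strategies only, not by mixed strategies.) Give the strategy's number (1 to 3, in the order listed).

Compare r2 with r1: 7 > 0, 7 > 1.
So r1 strictly dominates r2 for the attacker; r2 is strictly dominated.

2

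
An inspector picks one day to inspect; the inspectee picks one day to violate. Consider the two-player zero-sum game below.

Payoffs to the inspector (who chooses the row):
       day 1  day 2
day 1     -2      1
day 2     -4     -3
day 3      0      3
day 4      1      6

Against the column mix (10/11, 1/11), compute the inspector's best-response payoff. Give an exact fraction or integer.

day 1: (-2)·(10/11) + (1)·(1/11) = -19/11.
day 2: (-4)·(10/11) + (-3)·(1/11) = -43/11.
day 3: (0)·(10/11) + (3)·(1/11) = 3/11.
day 4: (1)·(10/11) + (6)·(1/11) = 16/11.
The best pure response is day 4 with expected payoff 16/11.

16/11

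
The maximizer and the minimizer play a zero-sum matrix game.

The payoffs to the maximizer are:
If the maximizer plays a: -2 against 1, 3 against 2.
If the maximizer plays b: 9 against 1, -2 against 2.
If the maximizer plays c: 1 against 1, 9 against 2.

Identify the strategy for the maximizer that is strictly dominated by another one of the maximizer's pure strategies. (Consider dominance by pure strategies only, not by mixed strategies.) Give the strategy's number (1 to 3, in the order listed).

Compare a with c: 1 > -2, 9 > 3.
So c strictly dominates a for the maximizer; a is strictly dominated.

1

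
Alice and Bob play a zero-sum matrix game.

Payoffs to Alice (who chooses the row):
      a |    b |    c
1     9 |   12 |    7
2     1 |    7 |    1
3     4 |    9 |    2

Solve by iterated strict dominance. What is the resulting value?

Row 2 is strictly dominated by row 1 (9>1, 12>7, 7>1); eliminate 2.
Row 3 is strictly dominated by row 1 (9>4, 12>9, 7>2); eliminate 3.
Column b is strictly dominated by a for Bob (9<12); eliminate b.
Column a is strictly dominated by c for Bob (7<9); eliminate a.
Only (1, c) remains, with payoff 7.

7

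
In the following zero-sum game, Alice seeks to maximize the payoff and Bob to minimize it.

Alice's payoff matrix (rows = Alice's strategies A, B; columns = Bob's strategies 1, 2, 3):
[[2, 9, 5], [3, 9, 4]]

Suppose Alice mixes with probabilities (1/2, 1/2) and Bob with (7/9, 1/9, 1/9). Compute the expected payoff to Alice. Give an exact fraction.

31/9

Against (7/9, 1/9, 1/9), each row's expected payoff is A: 28/9; B: 34/9.
Taking the (1/2, 1/2)-weighted average: (1/2)·(28/9) + (1/2)·(34/9) = 31/9.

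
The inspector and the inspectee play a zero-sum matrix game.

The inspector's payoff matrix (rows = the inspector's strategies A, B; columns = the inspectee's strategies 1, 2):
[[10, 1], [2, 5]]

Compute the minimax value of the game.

Row minima are 1 and 2, so the inspector's maximin is 2; column maxima are 10 and 5, so the inspectee's minimax is 5. These differ, so the equilibrium is in mixed strategies.
Let the inspector play A with probability p. The inspectee is indifferent when 10p + 2(1−p) = p + 5(1−p), giving p = 1/4.
Let the inspectee play 1 with probability q. The inspector is indifferent when 10q + (1−q) = 2q + 5(1−q), giving q = 1/3.
The value is 10·(1/3) + (1)·(2/3) = 4.

4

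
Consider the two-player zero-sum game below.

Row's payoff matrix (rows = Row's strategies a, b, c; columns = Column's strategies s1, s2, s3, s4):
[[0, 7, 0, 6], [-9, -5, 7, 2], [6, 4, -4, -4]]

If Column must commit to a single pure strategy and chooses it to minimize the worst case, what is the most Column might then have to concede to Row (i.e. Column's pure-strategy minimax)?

The worst case (largest entry) in each column is s1: 6, s2: 7, s3: 7, s4: 6.
The best (smallest) of these is 6.

6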